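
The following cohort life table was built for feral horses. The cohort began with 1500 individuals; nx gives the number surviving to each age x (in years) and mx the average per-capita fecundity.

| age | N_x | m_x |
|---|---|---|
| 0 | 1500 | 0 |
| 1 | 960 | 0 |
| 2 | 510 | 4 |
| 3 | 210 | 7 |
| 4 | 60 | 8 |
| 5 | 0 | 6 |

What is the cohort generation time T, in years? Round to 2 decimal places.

lx = nx/n0 = nx/1500: 1, 0.64, 0.34, 0.14, 0.04, 0
lx·mx: 0, 0, 1.36, 0.98, 0.32, 0 → R0 = 2.66
x·lx·mx: 0, 0, 2.72, 2.94, 1.28, 0 → Σ = 6.94
T = 6.94 / 2.66 = 2.609023… → 2.61

2.61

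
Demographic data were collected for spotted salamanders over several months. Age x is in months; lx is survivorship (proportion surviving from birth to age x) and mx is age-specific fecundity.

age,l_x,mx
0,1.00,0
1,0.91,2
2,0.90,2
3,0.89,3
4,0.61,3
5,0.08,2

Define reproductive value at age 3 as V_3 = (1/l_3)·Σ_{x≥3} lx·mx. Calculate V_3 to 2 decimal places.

5.24

lx·mx for x ≥ 3: 2.67, 1.83, 0.16 → sum = 4.66
V_3 = 4.66 / l_3 = 4.66 / 0.89 = 5.235955… → 5.24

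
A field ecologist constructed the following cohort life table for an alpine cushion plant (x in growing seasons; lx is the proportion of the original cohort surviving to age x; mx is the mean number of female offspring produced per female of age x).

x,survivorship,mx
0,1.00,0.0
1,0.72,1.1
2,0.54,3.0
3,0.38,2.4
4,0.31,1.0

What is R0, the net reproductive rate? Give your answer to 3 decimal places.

3.634

lx·mx by age: 0, 0.792, 1.62, 0.912, 0.31
R0 = Σ lx·mx = 3.634 → 3.634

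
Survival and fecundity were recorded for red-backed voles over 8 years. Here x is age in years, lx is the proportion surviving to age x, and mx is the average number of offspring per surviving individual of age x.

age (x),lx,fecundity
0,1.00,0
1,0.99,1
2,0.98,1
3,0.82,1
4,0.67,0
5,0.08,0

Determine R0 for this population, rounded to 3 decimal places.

lx·mx by age: 0, 0.99, 0.98, 0.82, 0, 0
R0 = Σ lx·mx = 2.79 → 2.790

2.790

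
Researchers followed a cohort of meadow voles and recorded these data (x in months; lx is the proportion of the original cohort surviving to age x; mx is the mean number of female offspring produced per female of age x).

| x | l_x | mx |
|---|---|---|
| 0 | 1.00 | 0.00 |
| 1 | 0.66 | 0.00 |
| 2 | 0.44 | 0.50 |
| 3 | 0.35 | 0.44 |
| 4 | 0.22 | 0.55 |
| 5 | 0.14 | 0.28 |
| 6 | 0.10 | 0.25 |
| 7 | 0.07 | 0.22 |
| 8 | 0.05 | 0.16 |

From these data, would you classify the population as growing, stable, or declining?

declining

R0 = Σ lx·mx = 0 + 0 + 0.22 + 0.154 + 0.121 + 0.0392 + 0.025 + 0.0154 + 0.008 = 0.5826
R0 < 1, so the population is declining.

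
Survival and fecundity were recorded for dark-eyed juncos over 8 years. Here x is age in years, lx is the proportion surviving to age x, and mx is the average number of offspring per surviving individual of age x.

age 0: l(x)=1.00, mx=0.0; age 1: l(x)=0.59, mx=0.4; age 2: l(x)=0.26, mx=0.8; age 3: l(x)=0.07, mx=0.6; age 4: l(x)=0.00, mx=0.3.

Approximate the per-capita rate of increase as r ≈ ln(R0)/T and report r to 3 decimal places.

R0 = Σ lx·mx = 0 + 0.236 + 0.208 + 0.042 + 0 = 0.486
Σ x·lx·mx = 0.778; T = 0.778/0.486 = 1.60082…
r ≈ ln(R0)/T = ln(0.486)/1.60082… = -0.45073… → -0.451

-0.451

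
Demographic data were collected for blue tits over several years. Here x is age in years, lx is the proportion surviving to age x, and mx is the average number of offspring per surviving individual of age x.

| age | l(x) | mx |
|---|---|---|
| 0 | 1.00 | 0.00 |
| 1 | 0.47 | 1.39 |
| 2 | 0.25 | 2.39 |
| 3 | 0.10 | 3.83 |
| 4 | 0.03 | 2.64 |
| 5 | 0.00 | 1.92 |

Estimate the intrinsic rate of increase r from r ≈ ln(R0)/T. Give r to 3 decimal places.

R0 = Σ lx·mx = 0 + 0.6533 + 0.5975 + 0.383 + 0.0792 + 0 = 1.713
Σ x·lx·mx = 3.3141; T = 3.3141/1.713 = 1.93468…
r ≈ ln(R0)/T = ln(1.713)/1.93468… = 0.27821… → 0.278

0.278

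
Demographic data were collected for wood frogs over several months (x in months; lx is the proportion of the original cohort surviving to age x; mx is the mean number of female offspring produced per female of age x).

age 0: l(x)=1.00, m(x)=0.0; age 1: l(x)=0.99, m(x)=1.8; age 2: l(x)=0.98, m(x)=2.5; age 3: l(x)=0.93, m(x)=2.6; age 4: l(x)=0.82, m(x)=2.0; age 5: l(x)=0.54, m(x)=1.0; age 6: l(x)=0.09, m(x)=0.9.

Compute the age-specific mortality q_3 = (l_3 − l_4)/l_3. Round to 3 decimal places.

0.118

q_3 = (l_3 − l_4) / l_3 = (0.93 − 0.82) / 0.93
     = 0.11 / 0.93 = 0.11828… → 0.118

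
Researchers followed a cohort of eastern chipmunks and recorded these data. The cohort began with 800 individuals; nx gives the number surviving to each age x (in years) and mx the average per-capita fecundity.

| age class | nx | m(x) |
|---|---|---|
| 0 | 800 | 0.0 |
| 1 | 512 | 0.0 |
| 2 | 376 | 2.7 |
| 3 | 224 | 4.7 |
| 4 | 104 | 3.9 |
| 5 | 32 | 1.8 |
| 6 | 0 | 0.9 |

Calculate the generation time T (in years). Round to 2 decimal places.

lx = nx/n0 = nx/800: 1, 0.64, 0.47, 0.28, 0.13, 0.04, 0
lx·mx: 0, 0, 1.269, 1.316, 0.507, 0.072, 0 → R0 = 3.164
x·lx·mx: 0, 0, 2.538, 3.948, 2.028, 0.36, 0 → Σ = 8.874
T = 8.874 / 3.164 = 2.804678… → 2.80

2.80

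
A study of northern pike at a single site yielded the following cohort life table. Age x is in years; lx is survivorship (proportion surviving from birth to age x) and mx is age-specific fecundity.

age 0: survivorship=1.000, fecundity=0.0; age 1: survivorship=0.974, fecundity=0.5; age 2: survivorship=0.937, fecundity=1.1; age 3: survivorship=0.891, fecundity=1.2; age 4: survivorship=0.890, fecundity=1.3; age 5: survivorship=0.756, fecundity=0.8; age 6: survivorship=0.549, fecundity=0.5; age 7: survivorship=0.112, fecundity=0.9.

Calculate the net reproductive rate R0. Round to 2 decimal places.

4.72

lx·mx by age: 0, 0.487, 1.0307, 1.0692, 1.157, 0.6048, 0.2745, 0.1008
R0 = Σ lx·mx = 4.724 → 4.72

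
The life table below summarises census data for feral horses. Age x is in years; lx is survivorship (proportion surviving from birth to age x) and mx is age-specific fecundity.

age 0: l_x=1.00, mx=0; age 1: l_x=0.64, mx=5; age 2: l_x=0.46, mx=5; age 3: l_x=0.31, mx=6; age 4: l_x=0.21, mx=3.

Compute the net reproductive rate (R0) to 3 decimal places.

lx·mx by age: 0, 3.2, 2.3, 1.86, 0.63
R0 = Σ lx·mx = 7.99 → 7.990

7.990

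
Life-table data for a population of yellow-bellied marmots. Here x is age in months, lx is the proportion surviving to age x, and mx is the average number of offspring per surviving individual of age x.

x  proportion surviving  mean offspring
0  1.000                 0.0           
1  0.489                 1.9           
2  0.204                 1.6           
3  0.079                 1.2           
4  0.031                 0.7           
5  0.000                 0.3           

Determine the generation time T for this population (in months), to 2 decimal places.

lx·mx: 0, 0.9291, 0.3264, 0.0948, 0.0217, 0 → R0 = 1.372
x·lx·mx: 0, 0.9291, 0.6528, 0.2844, 0.0868, 0 → Σ = 1.9531
T = 1.9531 / 1.372 = 1.423542… → 1.42

1.42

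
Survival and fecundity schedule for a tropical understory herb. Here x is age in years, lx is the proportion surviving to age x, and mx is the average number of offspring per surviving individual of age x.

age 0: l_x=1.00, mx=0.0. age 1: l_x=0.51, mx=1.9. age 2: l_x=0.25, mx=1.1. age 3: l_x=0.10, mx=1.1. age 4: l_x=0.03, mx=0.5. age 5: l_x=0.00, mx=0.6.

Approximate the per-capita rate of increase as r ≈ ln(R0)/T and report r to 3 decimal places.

0.225

R0 = Σ lx·mx = 0 + 0.969 + 0.275 + 0.11 + 0.015 + 0 = 1.369
Σ x·lx·mx = 1.909; T = 1.909/1.369 = 1.39445…
r ≈ ln(R0)/T = ln(1.369)/1.39445… = 0.22524… → 0.225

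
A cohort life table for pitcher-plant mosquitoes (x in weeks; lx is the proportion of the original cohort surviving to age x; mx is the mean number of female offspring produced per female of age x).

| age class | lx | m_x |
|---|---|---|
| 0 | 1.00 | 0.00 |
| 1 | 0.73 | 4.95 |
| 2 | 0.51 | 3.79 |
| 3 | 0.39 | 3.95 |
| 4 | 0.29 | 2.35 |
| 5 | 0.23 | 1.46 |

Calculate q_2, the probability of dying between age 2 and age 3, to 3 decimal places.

0.235

q_2 = (l_2 − l_3) / l_2 = (0.51 − 0.39) / 0.51
     = 0.12 / 0.51 = 0.235294… → 0.235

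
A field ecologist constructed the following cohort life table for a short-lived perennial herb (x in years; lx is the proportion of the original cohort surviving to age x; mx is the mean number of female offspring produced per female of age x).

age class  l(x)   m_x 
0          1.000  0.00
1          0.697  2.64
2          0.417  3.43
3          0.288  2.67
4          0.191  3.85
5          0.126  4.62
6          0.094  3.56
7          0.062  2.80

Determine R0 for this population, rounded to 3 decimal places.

5.865

lx·mx by age: 0, 1.84008, 1.43031, 0.76896, 0.73535, 0.58212, 0.33464, 0.1736
R0 = Σ lx·mx = 5.86506 → 5.865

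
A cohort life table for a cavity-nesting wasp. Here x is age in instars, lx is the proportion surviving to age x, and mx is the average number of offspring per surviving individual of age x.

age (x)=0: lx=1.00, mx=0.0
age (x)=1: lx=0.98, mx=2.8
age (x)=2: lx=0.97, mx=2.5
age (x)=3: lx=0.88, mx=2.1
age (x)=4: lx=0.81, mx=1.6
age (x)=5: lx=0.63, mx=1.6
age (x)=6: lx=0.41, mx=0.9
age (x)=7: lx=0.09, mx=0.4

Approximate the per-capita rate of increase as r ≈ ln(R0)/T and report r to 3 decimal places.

0.857

R0 = Σ lx·mx = 0 + 2.744 + 2.425 + 1.848 + 1.296 + 1.008 + 0.369 + 0.036 = 9.726
Σ x·lx·mx = 25.828; T = 25.828/9.726 = 2.65556…
r ≈ ln(R0)/T = ln(9.726)/2.65556… = 0.85662… → 0.857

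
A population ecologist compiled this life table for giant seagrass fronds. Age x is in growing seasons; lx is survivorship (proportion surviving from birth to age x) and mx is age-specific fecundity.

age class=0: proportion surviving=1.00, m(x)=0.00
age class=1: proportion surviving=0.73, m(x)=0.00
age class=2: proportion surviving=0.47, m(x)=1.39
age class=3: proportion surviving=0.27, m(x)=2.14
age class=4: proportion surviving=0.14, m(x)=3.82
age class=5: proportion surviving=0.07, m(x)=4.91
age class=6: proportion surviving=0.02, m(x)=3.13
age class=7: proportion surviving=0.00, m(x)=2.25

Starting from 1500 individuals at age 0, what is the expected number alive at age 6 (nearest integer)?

30

Expected survivors = N0 · l_6 = 1500 × 0.02 = 30 → 30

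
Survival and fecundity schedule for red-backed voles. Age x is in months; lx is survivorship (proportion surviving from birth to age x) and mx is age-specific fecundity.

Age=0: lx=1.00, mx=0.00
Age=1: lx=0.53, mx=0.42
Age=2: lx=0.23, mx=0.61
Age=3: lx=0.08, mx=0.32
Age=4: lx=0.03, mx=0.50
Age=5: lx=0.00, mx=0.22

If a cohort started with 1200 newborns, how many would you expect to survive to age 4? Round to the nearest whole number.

36

Expected survivors = N0 · l_4 = 1200 × 0.03 = 36 → 36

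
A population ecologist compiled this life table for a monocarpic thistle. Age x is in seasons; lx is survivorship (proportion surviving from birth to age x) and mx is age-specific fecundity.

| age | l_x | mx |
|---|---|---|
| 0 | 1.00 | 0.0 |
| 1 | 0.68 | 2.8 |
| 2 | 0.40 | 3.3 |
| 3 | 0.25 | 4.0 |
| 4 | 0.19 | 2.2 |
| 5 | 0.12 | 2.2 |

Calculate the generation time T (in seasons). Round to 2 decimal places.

lx·mx: 0, 1.904, 1.32, 1, 0.418, 0.264 → R0 = 4.906
x·lx·mx: 0, 1.904, 2.64, 3, 1.672, 1.32 → Σ = 10.536
T = 10.536 / 4.906 = 2.147574… → 2.15

2.15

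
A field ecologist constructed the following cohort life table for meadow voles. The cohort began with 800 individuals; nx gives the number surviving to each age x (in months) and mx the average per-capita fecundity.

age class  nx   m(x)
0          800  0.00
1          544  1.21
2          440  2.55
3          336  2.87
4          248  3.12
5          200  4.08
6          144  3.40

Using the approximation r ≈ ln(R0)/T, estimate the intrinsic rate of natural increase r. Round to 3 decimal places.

lx = nx/n0 = nx/800: 1, 0.68, 0.55, 0.42, 0.31, 0.25, 0.18
R0 = Σ lx·mx = 0 + 0.8228 + 1.4025 + 1.2054 + 0.9672 + 1.02 + 0.612 = 6.0299
Σ x·lx·mx = 19.8848; T = 19.8848/6.0299 = 3.2977…
r ≈ ln(R0)/T = ln(6.0299)/3.2977… = 0.54484… → 0.545

0.545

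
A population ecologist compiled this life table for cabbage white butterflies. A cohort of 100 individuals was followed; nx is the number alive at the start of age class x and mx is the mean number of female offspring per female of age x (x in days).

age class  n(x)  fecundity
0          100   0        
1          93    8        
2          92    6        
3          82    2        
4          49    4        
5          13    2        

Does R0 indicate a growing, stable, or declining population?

lx = nx/n0 = nx/100: 1, 0.93, 0.92, 0.82, 0.49, 0.13
R0 = Σ lx·mx = 0 + 7.44 + 5.52 + 1.64 + 1.96 + 0.26 = 16.82
R0 > 1, so the population is growing.

growing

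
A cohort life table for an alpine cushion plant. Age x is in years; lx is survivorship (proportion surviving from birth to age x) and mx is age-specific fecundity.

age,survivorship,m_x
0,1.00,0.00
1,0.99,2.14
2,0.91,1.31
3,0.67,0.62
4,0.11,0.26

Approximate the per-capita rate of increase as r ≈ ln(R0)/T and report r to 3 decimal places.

R0 = Σ lx·mx = 0 + 2.1186 + 1.1921 + 0.4154 + 0.0286 = 3.7547
Σ x·lx·mx = 5.8634; T = 5.8634/3.7547 = 1.56162…
r ≈ ln(R0)/T = ln(3.7547)/1.56162… = 0.8472… → 0.847

0.847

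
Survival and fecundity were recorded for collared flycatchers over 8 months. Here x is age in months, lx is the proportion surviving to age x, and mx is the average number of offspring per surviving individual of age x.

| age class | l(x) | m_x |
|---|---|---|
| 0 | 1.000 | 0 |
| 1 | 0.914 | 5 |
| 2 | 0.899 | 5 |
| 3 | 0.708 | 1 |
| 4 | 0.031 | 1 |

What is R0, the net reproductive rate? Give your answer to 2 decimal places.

lx·mx by age: 0, 4.57, 4.495, 0.708, 0.031
R0 = Σ lx·mx = 9.804 → 9.80

9.80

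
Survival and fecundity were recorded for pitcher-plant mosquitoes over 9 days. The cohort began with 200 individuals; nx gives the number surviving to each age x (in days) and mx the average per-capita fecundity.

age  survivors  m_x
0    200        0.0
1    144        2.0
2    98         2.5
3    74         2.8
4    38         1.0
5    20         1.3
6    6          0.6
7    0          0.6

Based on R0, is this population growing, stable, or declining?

lx = nx/n0 = nx/200: 1, 0.72, 0.49, 0.37, 0.19, 0.1, 0.03, 0
R0 = Σ lx·mx = 0 + 1.44 + 1.225 + 1.036 + 0.19 + 0.13 + 0.018 + 0 = 4.039
R0 > 1, so the population is growing.

growing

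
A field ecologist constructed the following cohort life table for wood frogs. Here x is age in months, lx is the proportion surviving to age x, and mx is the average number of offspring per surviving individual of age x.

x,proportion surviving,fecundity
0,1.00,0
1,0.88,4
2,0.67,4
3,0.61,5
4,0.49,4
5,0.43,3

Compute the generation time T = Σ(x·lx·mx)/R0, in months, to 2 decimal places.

2.59

lx·mx: 0, 3.52, 2.68, 3.05, 1.96, 1.29 → R0 = 12.5
x·lx·mx: 0, 3.52, 5.36, 9.15, 7.84, 6.45 → Σ = 32.32
T = 32.32 / 12.5 = 2.5856 → 2.59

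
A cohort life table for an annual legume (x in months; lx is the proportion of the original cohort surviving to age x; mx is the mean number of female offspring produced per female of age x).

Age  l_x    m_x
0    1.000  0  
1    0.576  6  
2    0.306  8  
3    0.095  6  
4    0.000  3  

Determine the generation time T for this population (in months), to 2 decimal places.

1.55

lx·mx: 0, 3.456, 2.448, 0.57, 0 → R0 = 6.474
x·lx·mx: 0, 3.456, 4.896, 1.71, 0 → Σ = 10.062
T = 10.062 / 6.474 = 1.554217… → 1.55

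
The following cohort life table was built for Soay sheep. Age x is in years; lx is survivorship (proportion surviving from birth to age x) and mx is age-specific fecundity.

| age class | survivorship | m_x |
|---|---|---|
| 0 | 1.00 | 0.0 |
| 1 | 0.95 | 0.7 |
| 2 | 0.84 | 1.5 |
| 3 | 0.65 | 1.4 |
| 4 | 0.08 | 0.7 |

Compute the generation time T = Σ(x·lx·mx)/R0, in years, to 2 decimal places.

2.12

lx·mx: 0, 0.665, 1.26, 0.91, 0.056 → R0 = 2.891
x·lx·mx: 0, 0.665, 2.52, 2.73, 0.224 → Σ = 6.139
T = 6.139 / 2.891 = 2.123487… → 2.12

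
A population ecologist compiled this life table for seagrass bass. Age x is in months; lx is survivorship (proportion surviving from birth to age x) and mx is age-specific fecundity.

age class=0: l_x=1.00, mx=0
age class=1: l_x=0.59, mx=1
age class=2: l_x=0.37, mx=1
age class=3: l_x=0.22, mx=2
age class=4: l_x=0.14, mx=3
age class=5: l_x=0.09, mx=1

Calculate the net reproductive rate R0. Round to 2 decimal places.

1.91

lx·mx by age: 0, 0.59, 0.37, 0.44, 0.42, 0.09
R0 = Σ lx·mx = 1.91 → 1.91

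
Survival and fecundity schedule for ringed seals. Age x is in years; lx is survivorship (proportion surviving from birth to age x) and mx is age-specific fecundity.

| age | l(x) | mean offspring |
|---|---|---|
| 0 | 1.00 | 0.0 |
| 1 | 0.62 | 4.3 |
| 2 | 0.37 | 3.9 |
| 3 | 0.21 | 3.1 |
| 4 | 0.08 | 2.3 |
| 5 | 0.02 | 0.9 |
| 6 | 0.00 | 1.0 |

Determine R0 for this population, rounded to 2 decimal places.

lx·mx by age: 0, 2.666, 1.443, 0.651, 0.184, 0.018, 0
R0 = Σ lx·mx = 4.962 → 4.96

4.96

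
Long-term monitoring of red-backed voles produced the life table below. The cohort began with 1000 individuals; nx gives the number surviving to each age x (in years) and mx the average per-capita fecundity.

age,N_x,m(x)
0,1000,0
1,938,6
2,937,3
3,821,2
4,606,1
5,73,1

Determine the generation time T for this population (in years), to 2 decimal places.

1.76

lx = nx/n0 = nx/1000: 1, 0.938, 0.937, 0.821, 0.606, 0.073
lx·mx: 0, 5.628, 2.811, 1.642, 0.606, 0.073 → R0 = 10.76
x·lx·mx: 0, 5.628, 5.622, 4.926, 2.424, 0.365 → Σ = 18.965
T = 18.965 / 10.76 = 1.762546… → 1.76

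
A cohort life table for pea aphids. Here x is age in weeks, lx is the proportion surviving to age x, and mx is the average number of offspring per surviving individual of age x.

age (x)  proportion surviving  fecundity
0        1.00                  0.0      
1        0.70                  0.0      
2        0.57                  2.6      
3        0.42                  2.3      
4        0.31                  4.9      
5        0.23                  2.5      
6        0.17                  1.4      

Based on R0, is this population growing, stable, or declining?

R0 = Σ lx·mx = 0 + 0 + 1.482 + 0.966 + 1.519 + 0.575 + 0.238 = 4.78
R0 > 1, so the population is growing.

growing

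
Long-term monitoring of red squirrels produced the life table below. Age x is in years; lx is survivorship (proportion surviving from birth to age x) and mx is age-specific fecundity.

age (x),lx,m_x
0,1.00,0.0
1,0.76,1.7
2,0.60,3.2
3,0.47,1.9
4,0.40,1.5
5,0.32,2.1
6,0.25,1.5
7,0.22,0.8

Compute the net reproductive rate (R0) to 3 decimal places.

5.928

lx·mx by age: 0, 1.292, 1.92, 0.893, 0.6, 0.672, 0.375, 0.176
R0 = Σ lx·mx = 5.928 → 5.928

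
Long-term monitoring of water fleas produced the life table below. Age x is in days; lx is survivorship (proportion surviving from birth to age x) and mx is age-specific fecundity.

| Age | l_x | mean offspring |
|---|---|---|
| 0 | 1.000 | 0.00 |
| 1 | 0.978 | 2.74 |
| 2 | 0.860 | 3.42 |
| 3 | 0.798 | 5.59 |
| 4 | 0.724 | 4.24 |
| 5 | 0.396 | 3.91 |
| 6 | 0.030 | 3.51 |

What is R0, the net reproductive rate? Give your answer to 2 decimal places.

lx·mx by age: 0, 2.67972, 2.9412, 4.46082, 3.06976, 1.54836, 0.1053
R0 = Σ lx·mx = 14.80516 → 14.81

14.81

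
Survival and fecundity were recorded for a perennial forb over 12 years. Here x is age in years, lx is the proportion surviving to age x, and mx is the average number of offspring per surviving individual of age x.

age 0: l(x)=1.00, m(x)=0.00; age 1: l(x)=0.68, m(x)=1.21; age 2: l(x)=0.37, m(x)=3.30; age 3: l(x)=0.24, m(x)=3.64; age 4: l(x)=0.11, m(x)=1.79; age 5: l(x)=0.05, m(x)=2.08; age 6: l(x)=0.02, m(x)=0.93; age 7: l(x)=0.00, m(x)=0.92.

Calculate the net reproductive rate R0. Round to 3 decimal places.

lx·mx by age: 0, 0.8228, 1.221, 0.8736, 0.1969, 0.104, 0.0186, 0
R0 = Σ lx·mx = 3.2369 → 3.237

3.237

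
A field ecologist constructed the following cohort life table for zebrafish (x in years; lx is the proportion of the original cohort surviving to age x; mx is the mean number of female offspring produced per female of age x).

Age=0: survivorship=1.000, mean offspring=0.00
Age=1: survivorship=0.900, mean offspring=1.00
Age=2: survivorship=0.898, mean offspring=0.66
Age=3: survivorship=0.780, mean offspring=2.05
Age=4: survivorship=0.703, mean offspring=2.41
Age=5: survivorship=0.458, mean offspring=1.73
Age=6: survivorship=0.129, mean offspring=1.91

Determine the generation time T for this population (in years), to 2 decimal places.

lx·mx: 0, 0.9, 0.59268, 1.599, 1.69423, 0.79234, 0.24639 → R0 = 5.82464
x·lx·mx: 0, 0.9, 1.18536, 4.797, 6.77692, 3.9617, 1.47834 → Σ = 19.09932
T = 19.09932 / 5.82464 = 3.279056… → 3.28

3.28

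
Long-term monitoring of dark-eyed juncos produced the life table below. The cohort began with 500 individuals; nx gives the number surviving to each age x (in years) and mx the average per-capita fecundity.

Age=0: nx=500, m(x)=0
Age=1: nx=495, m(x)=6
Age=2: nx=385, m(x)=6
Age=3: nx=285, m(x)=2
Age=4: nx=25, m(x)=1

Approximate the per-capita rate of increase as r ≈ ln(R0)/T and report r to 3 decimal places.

1.540

lx = nx/n0 = nx/500: 1, 0.99, 0.77, 0.57, 0.05
R0 = Σ lx·mx = 0 + 5.94 + 4.62 + 1.14 + 0.05 = 11.75
Σ x·lx·mx = 18.8; T = 18.8/11.75 = 1.6
r ≈ ln(R0)/T = ln(11.75)/1.6 = 1.53991… → 1.540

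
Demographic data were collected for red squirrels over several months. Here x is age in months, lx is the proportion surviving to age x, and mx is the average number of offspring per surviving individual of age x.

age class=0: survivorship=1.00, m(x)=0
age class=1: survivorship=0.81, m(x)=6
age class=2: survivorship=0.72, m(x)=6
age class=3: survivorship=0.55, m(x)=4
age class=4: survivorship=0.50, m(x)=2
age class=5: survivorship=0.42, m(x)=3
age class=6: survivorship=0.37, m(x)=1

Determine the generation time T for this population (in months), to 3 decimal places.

lx·mx: 0, 4.86, 4.32, 2.2, 1, 1.26, 0.37 → R0 = 14.01
x·lx·mx: 0, 4.86, 8.64, 6.6, 4, 6.3, 2.22 → Σ = 32.62
T = 32.62 / 14.01 = 2.328337… → 2.328

2.328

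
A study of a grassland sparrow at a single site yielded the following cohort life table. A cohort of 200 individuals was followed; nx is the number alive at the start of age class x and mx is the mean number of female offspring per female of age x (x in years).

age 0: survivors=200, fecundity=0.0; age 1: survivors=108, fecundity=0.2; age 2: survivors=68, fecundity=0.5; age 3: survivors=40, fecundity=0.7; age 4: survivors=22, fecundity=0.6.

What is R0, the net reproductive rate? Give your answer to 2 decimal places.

lx = nx/n0 = nx/200: 1, 0.54, 0.34, 0.2, 0.11
lx·mx by age: 0, 0.108, 0.17, 0.14, 0.066
R0 = Σ lx·mx = 0.484 → 0.48

0.48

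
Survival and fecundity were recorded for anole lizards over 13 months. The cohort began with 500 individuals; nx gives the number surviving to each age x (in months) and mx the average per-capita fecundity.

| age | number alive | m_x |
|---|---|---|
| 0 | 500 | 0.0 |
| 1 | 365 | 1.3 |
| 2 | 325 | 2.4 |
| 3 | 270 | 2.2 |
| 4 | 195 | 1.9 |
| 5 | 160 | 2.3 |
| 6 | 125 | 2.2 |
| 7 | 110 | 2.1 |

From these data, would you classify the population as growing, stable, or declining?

lx = nx/n0 = nx/500: 1, 0.73, 0.65, 0.54, 0.39, 0.32, 0.25, 0.22
R0 = Σ lx·mx = 0 + 0.949 + 1.56 + 1.188 + 0.741 + 0.736 + 0.55 + 0.462 = 6.186
R0 > 1, so the population is growing.

growing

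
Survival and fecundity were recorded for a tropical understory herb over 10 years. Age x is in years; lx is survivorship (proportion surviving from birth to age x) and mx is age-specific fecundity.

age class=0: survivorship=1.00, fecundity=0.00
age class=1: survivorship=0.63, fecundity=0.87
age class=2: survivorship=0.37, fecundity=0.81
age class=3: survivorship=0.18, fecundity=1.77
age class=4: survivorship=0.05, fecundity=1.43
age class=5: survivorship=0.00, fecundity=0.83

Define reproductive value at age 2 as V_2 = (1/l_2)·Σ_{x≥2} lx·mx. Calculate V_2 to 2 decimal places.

1.86

lx·mx for x ≥ 2: 0.2997, 0.3186, 0.0715, 0 → sum = 0.6898
V_2 = 0.6898 / l_2 = 0.6898 / 0.37 = 1.864324… → 1.86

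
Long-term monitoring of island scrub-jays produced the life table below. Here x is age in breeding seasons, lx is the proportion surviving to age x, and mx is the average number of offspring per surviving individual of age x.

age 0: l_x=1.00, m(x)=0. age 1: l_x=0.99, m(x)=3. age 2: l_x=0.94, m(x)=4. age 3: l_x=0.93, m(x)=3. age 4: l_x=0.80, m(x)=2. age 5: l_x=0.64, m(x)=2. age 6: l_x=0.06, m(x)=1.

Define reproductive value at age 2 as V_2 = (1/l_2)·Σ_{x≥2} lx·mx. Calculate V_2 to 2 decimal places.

lx·mx for x ≥ 2: 3.76, 2.79, 1.6, 1.28, 0.06 → sum = 9.49
V_2 = 9.49 / l_2 = 9.49 / 0.94 = 10.095745… → 10.10

10.10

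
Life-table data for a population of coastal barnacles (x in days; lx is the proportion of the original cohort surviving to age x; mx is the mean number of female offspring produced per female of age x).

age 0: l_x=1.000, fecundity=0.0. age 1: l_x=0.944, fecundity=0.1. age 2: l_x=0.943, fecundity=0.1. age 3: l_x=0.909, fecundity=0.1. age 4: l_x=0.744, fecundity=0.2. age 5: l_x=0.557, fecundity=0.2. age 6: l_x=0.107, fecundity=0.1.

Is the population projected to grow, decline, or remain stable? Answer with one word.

R0 = Σ lx·mx = 0 + 0.0944 + 0.0943 + 0.0909 + 0.1488 + 0.1114 + 0.0107 = 0.5505
R0 < 1, so the population is declining.

declining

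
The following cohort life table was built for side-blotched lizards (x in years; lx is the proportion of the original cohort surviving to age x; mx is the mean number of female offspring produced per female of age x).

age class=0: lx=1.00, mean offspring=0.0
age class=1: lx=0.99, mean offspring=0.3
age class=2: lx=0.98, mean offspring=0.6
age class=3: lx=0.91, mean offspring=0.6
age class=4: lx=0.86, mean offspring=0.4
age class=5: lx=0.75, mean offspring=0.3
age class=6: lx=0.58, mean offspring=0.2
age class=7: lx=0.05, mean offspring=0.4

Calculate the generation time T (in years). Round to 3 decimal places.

lx·mx: 0, 0.297, 0.588, 0.546, 0.344, 0.225, 0.116, 0.02 → R0 = 2.136
x·lx·mx: 0, 0.297, 1.176, 1.638, 1.376, 1.125, 0.696, 0.14 → Σ = 6.448
T = 6.448 / 2.136 = 3.018727… → 3.019

3.019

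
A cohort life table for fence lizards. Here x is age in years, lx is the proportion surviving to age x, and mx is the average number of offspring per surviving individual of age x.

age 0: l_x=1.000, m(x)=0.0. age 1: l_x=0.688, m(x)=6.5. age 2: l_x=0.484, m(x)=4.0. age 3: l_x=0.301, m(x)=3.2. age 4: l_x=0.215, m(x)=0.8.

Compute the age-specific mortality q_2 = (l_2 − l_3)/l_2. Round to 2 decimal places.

q_2 = (l_2 − l_3) / l_2 = (0.484 − 0.301) / 0.484
     = 0.183 / 0.484 = 0.378099… → 0.38

0.38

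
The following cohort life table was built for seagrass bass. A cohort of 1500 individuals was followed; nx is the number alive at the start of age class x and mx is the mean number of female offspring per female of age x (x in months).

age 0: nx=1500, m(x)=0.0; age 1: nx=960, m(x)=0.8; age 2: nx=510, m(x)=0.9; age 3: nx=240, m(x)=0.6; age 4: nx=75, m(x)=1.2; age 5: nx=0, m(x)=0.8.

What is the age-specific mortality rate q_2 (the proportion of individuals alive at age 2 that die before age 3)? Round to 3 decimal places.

0.529

lx = nx/n0 = nx/1500: 1, 0.64, 0.34, 0.16, 0.05, 0
q_2 = (l_2 − l_3) / l_2 = (0.34 − 0.16) / 0.34
     = 0.18 / 0.34 = 0.529412… → 0.529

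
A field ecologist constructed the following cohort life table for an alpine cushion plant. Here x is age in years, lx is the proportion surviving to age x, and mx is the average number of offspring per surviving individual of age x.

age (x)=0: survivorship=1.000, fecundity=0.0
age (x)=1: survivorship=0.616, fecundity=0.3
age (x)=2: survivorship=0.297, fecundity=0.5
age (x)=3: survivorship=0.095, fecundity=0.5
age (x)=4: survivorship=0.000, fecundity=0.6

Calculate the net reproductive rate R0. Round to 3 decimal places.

lx·mx by age: 0, 0.1848, 0.1485, 0.0475, 0
R0 = Σ lx·mx = 0.3808 → 0.381

0.381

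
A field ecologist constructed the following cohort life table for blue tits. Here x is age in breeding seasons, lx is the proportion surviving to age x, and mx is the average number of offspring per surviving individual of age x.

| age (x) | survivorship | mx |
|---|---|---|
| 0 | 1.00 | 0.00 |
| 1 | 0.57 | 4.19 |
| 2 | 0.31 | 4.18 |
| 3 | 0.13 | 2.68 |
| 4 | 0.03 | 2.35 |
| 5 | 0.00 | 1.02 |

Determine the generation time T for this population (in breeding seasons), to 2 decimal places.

1.54

lx·mx: 0, 2.3883, 1.2958, 0.3484, 0.0705, 0 → R0 = 4.103
x·lx·mx: 0, 2.3883, 2.5916, 1.0452, 0.282, 0 → Σ = 6.3071
T = 6.3071 / 4.103 = 1.537192… → 1.54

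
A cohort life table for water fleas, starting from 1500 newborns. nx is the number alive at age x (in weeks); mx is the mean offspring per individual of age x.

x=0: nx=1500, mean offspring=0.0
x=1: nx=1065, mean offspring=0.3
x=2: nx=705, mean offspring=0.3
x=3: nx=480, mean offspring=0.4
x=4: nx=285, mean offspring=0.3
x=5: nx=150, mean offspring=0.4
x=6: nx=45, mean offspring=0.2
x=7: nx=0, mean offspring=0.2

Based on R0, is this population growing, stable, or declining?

declining

lx = nx/n0 = nx/1500: 1, 0.71, 0.47, 0.32, 0.19, 0.1, 0.03, 0
R0 = Σ lx·mx = 0 + 0.213 + 0.141 + 0.128 + 0.057 + 0.04 + 0.006 + 0 = 0.585
R0 < 1, so the population is declining.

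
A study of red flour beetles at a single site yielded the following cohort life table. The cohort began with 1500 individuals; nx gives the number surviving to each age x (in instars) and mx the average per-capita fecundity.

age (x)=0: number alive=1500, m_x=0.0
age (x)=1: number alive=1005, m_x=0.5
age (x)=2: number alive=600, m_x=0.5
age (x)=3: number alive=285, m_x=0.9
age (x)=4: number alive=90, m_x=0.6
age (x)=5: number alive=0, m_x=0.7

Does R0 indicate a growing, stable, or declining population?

declining

lx = nx/n0 = nx/1500: 1, 0.67, 0.4, 0.19, 0.06, 0
R0 = Σ lx·mx = 0 + 0.335 + 0.2 + 0.171 + 0.036 + 0 = 0.742
R0 < 1, so the population is declining.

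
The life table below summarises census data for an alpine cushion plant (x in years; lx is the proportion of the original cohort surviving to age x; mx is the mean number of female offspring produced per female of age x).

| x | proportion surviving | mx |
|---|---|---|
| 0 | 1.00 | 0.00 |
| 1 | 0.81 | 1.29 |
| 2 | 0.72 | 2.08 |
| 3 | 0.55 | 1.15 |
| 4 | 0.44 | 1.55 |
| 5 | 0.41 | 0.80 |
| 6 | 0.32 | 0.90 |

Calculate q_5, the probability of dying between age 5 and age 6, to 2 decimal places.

q_5 = (l_5 − l_6) / l_5 = (0.41 − 0.32) / 0.41
     = 0.09 / 0.41 = 0.219512… → 0.22

0.22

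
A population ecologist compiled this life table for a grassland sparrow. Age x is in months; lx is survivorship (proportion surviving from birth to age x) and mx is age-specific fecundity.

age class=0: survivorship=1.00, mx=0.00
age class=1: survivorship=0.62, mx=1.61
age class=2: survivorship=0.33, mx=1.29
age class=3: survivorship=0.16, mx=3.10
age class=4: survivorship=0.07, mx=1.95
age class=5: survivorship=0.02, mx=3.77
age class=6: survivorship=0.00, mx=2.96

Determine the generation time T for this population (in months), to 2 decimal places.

lx·mx: 0, 0.9982, 0.4257, 0.496, 0.1365, 0.0754, 0 → R0 = 2.1318
x·lx·mx: 0, 0.9982, 0.8514, 1.488, 0.546, 0.377, 0 → Σ = 4.2606
T = 4.2606 / 2.1318 = 1.998593… → 2.00

2.00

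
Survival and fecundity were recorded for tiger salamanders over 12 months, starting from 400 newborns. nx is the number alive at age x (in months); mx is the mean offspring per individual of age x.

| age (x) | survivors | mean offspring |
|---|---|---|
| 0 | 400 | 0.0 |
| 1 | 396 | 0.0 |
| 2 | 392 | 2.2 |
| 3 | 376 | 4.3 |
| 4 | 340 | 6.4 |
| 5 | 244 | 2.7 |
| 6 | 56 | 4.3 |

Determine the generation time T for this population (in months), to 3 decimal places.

lx = nx/n0 = nx/400: 1, 0.99, 0.98, 0.94, 0.85, 0.61, 0.14
lx·mx: 0, 0, 2.156, 4.042, 5.44, 1.647, 0.602 → R0 = 13.887
x·lx·mx: 0, 0, 4.312, 12.126, 21.76, 8.235, 3.612 → Σ = 50.045
T = 50.045 / 13.887 = 3.60373… → 3.604

3.604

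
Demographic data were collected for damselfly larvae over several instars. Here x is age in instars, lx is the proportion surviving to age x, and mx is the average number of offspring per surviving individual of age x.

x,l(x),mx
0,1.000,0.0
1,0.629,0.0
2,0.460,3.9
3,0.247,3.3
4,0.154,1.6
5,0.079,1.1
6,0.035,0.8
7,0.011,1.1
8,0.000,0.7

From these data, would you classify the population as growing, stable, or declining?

growing

R0 = Σ lx·mx = 0 + 0 + 1.794 + 0.8151 + 0.2464 + 0.0869 + 0.028 + 0.0121 + 0 = 2.9825
R0 > 1, so the population is growing.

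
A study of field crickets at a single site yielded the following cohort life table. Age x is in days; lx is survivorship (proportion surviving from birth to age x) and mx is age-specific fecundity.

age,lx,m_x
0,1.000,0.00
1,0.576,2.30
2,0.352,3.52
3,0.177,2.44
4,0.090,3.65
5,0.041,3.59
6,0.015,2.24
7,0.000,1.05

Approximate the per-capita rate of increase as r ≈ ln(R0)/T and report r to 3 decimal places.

0.598

R0 = Σ lx·mx = 0 + 1.3248 + 1.23904 + 0.43188 + 0.3285 + 0.14719 + 0.0336 + 0 = 3.50501
Σ x·lx·mx = 7.35007; T = 7.35007/3.50501 = 2.09702…
r ≈ ln(R0)/T = ln(3.50501)/2.09702… = 0.59808… → 0.598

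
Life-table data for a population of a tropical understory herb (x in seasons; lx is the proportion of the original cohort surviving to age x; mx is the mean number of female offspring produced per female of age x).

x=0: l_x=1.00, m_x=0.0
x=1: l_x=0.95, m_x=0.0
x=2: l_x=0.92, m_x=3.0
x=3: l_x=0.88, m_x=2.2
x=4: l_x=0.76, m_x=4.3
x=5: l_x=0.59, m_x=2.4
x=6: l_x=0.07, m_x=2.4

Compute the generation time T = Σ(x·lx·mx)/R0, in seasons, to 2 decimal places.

3.40

lx·mx: 0, 0, 2.76, 1.936, 3.268, 1.416, 0.168 → R0 = 9.548
x·lx·mx: 0, 0, 5.52, 5.808, 13.072, 7.08, 1.008 → Σ = 32.488
T = 32.488 / 9.548 = 3.402597… → 3.40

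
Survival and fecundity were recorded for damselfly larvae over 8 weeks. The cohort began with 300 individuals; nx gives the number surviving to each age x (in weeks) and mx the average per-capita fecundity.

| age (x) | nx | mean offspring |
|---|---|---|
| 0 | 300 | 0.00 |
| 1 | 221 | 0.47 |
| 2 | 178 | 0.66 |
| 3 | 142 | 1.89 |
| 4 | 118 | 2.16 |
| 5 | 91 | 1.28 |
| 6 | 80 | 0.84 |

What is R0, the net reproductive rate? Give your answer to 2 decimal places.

lx = nx/n0 = nx/300: 1, 0.73667…, 0.59333…, 0.47333…, 0.39333…, 0.30333…, 0.26667…
lx·mx by age: 0, 0.346233…, 0.3916…, 0.8946…, 0.8496…, 0.388267…, 0.224…
R0 = Σ lx·mx = 3.0943… → 3.09

3.09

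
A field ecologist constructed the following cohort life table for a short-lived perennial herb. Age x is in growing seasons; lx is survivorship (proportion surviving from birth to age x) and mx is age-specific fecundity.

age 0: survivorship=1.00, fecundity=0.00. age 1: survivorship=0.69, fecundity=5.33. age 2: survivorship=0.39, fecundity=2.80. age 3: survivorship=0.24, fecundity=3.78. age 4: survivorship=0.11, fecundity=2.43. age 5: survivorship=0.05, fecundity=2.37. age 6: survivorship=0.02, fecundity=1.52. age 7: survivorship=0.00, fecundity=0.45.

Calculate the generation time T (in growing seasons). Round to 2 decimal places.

1.71

lx·mx: 0, 3.6777, 1.092, 0.9072, 0.2673, 0.1185, 0.0304, 0 → R0 = 6.0931
x·lx·mx: 0, 3.6777, 2.184, 2.7216, 1.0692, 0.5925, 0.1824, 0 → Σ = 10.4274
T = 10.4274 / 6.0931 = 1.711346… → 1.71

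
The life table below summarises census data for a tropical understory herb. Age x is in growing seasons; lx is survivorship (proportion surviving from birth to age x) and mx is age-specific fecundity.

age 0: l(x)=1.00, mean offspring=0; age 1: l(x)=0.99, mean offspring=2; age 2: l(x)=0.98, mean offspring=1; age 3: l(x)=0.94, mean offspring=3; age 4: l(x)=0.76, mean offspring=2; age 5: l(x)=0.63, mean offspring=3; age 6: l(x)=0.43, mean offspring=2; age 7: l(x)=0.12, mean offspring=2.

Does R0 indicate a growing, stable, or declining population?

R0 = Σ lx·mx = 0 + 1.98 + 0.98 + 2.82 + 1.52 + 1.89 + 0.86 + 0.24 = 10.29
R0 > 1, so the population is growing.

growing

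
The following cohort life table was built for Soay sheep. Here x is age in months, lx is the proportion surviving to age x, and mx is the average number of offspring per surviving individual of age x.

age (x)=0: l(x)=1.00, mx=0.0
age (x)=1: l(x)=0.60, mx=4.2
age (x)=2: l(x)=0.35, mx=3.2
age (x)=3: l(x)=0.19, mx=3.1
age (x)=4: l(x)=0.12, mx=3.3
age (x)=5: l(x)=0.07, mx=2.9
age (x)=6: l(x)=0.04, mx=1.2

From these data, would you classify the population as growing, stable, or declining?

R0 = Σ lx·mx = 0 + 2.52 + 1.12 + 0.589 + 0.396 + 0.203 + 0.048 = 4.876
R0 > 1, so the population is growing.

growing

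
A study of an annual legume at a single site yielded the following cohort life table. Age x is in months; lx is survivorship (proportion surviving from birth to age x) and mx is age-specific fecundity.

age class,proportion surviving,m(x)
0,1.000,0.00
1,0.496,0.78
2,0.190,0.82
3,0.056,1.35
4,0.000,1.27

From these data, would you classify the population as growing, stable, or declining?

R0 = Σ lx·mx = 0 + 0.38688 + 0.1558 + 0.0756 + 0 = 0.61828
R0 < 1, so the population is declining.

declining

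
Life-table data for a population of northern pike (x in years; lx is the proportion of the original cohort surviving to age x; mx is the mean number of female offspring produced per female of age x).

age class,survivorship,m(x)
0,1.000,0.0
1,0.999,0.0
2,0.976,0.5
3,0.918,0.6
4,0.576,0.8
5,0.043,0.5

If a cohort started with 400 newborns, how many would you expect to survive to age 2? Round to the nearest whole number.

390

Expected survivors = N0 · l_2 = 400 × 0.976 = 390.4 → 390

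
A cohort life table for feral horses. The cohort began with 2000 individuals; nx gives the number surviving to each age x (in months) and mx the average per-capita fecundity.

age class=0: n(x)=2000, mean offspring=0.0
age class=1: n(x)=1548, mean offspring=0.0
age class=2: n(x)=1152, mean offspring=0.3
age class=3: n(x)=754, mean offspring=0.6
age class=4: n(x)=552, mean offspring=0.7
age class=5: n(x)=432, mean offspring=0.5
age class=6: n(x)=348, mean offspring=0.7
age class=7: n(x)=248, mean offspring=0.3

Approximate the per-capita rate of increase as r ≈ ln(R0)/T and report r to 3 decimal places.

lx = nx/n0 = nx/2000: 1, 0.774, 0.576, 0.377, 0.276, 0.216, 0.174, 0.124
R0 = Σ lx·mx = 0 + 0 + 0.1728 + 0.2262 + 0.1932 + 0.108 + 0.1218 + 0.0372 = 0.8592
Σ x·lx·mx = 3.3282; T = 3.3282/0.8592 = 3.8736…
r ≈ ln(R0)/T = ln(0.8592)/3.8736… = -0.03918… → -0.039

-0.039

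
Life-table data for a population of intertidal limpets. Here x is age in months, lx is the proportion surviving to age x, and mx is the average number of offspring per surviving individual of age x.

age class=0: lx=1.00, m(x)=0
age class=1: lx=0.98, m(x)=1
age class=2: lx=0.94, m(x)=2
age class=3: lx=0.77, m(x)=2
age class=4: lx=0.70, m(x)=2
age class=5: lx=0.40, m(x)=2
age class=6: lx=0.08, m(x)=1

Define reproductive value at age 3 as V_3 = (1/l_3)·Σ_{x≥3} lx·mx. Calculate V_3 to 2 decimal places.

4.96

lx·mx for x ≥ 3: 1.54, 1.4, 0.8, 0.08 → sum = 3.82
V_3 = 3.82 / l_3 = 3.82 / 0.77 = 4.961039… → 4.96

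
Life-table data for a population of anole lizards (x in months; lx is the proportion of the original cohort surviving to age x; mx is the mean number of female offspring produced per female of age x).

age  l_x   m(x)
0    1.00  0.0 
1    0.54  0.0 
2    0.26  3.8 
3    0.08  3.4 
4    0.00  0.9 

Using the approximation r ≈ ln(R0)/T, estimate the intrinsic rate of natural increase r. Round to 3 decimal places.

R0 = Σ lx·mx = 0 + 0 + 0.988 + 0.272 + 0 = 1.26
Σ x·lx·mx = 2.792; T = 2.792/1.26 = 2.21587…
r ≈ ln(R0)/T = ln(1.26)/2.21587… = 0.1043… → 0.104

0.104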